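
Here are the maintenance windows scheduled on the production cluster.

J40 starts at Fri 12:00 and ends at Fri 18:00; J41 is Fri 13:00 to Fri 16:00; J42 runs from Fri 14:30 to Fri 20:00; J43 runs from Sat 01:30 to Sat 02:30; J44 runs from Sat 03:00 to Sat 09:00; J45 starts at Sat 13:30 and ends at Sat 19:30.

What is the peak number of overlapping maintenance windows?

3

Sort all start/end points and keep a running count:
Fri 12:00 start J40 → 1
Fri 13:00 start J41 → 2
Fri 14:30 start J42 → 3
Fri 16:00 end J41 → 2
Fri 18:00 end J40 → 1
Fri 20:00 end J42 → 0
Sat 01:30 start J43 → 1
Sat 02:30 end J43 → 0
Sat 03:00 start J44 → 1
Sat 09:00 end J44 → 0
Sat 13:30 start J45 → 1
Sat 19:30 end J45 → 0
Peak is 3, at Fri 14:30 (J40, J41, J42).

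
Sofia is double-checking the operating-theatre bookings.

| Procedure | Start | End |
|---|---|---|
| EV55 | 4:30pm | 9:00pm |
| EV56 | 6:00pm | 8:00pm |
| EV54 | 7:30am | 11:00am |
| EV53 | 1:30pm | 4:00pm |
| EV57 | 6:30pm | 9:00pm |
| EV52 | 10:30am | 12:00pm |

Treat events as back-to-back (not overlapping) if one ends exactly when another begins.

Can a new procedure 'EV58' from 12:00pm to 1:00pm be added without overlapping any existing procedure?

EV54: ends 11:00am at or before EV58 starts 12:00pm → clear.
EV52: ends 12:00pm at or before EV58 starts 12:00pm → clear.
EV53: starts 1:30pm at or after EV58 ends 1:00pm → clear.
EV55: starts 4:30pm at or after EV58 ends 1:00pm → clear.
EV56: starts 6:00pm at or after EV58 ends 1:00pm → clear.
EV57: starts 6:30pm at or after EV58 ends 1:00pm → clear.

Yes — the slot is free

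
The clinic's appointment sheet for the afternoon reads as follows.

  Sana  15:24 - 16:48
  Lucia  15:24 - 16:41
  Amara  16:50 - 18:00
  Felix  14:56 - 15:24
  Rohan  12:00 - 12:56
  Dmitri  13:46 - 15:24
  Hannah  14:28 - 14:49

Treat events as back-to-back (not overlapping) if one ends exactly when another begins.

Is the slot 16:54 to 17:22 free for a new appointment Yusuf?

No — it overlaps Amara

Rohan: ends 12:56 at or before Yusuf starts 16:54 → clear.
Dmitri: ends 15:24 at or before Yusuf starts 16:54 → clear.
Hannah: ends 14:49 at or before Yusuf starts 16:54 → clear.
Felix: ends 15:24 at or before Yusuf starts 16:54 → clear.
Lucia: ends 16:41 at or before Yusuf starts 16:54 → clear.
Sana: ends 16:48 at or before Yusuf starts 16:54 → clear.
Amara: starts 16:50 before Yusuf ends 17:22, and ends 18:00 after Yusuf starts 16:54 → overlap.
Yusuf overlaps Amara.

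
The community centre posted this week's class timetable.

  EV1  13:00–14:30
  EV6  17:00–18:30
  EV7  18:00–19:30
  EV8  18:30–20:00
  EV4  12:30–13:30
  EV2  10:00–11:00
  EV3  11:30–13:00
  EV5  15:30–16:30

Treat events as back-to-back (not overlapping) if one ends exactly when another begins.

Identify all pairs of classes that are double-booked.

EV1 & EV4, EV3 & EV4, EV6 & EV7, EV7 & EV8

Sorted by start: EV2, EV3, EV4, EV1, EV5, EV6, EV7, EV8.
EV3 starts after EV2 ends, so nothing later overlaps EV2 either.
EV4 starts before EV3 ends → EV3 and EV4 overlap.
EV1 starts exactly when EV3 ends (back-to-back, no overlap), so nothing later overlaps EV3 either.
EV1 starts before EV4 ends → EV4 and EV1 overlap.
EV5 starts after EV4 ends, so nothing later overlaps EV4 either.
EV5 starts after EV1 ends, so nothing later overlaps EV1 either.
EV6 starts after EV5 ends, so nothing later overlaps EV5 either.
EV7 starts before EV6 ends → EV6 and EV7 overlap.
EV8 starts exactly when EV6 ends (back-to-back, no overlap).
EV8 starts before EV7 ends → EV7 and EV8 overlap.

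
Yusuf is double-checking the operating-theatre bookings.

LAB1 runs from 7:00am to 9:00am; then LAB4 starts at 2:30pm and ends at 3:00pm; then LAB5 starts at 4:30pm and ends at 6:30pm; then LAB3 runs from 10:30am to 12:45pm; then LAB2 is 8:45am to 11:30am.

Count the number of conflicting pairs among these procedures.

Sorted by start: LAB1, LAB2, LAB3, LAB4, LAB5.
LAB2 starts before LAB1 ends → LAB1 and LAB2 overlap.
LAB3 starts after LAB1 ends — done with LAB1.
LAB3 starts before LAB2 ends → LAB2 and LAB3 overlap.
LAB4 starts after LAB2 ends — done with LAB2.
LAB4 starts after LAB3 ends — done with LAB3.
LAB5 starts after LAB4 ends.
Overlapping pairs: LAB1 & LAB2, LAB2 & LAB3 — 2 in total.

2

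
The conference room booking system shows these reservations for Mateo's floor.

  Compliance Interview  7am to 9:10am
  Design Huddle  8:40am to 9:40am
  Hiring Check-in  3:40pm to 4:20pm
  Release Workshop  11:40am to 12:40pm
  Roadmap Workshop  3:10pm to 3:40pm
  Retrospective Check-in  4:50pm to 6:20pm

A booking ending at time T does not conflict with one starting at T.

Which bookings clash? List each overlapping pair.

Compliance Interview & Design Huddle

Check each pair: they overlap iff neither finishes before the other starts.
Sorted by start: Compliance Interview, Design Huddle, Release Workshop, Roadmap Workshop, Hiring Check-in, Retrospective Check-in.
Design Huddle starts before Compliance Interview ends → Compliance Interview and Design Huddle overlap.
Release Workshop starts after Compliance Interview ends — done with Compliance Interview.
Release Workshop starts after Design Huddle ends — done with Design Huddle.
Roadmap Workshop starts after Release Workshop ends — done with Release Workshop.
Hiring Check-in starts exactly when Roadmap Workshop ends (back-to-back, no overlap) — done with Roadmap Workshop.
Retrospective Check-in starts after Hiring Check-in ends.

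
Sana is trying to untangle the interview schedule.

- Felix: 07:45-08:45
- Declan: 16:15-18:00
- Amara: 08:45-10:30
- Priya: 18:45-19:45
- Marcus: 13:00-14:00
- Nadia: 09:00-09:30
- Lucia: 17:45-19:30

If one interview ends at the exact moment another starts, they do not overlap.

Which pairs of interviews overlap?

Sorted by start: Felix, Amara, Nadia, Marcus, Declan, Lucia, Priya.
Amara starts exactly when Felix ends (back-to-back, no overlap), so Felix has no further overlaps.
Nadia starts before Amara ends → Amara and Nadia overlap.
Marcus starts after Amara ends, so Amara has no further overlaps.
Marcus starts after Nadia ends, so Nadia has no further overlaps.
Declan starts after Marcus ends, so Marcus has no further overlaps.
Lucia starts before Declan ends → Declan and Lucia overlap.
Priya starts after Declan ends.
Priya starts before Lucia ends → Lucia and Priya overlap.

Amara & Nadia, Declan & Lucia, Lucia & Priya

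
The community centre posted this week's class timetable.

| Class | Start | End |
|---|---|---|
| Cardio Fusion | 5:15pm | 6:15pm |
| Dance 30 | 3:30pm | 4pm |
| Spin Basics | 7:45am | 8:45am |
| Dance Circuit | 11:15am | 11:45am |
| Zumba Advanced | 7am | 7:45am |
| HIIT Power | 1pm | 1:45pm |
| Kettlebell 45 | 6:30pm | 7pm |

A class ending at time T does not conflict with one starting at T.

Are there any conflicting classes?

No

Two intervals overlap when each starts before the other ends.
Sorted by start: Zumba Advanced, Spin Basics, Dance Circuit, HIIT Power, Dance 30, Cardio Fusion, Kettlebell 45.
Spin Basics starts exactly when Zumba Advanced ends (back-to-back, no overlap); Zumba Advanced is clear from here.
Dance Circuit starts after Spin Basics ends; Spin Basics is clear from here.
HIIT Power starts after Dance Circuit ends; Dance Circuit is clear from here.
Dance 30 starts after HIIT Power ends; HIIT Power is clear from here.
Cardio Fusion starts after Dance 30 ends; Dance 30 is clear from here.
Kettlebell 45 starts after Cardio Fusion ends.
Every pair is clear; the schedule has no overlaps.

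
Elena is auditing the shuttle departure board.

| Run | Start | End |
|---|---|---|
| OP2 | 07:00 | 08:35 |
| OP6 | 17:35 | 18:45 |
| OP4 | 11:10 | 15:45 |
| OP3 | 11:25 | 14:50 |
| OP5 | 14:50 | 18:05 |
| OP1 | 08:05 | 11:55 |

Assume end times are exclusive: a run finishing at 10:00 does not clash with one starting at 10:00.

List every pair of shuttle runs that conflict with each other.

Sorted by start: OP2, OP1, OP4, OP3, OP5, OP6.
OP1 starts before OP2 ends → OP2 and OP1 overlap.
OP4 starts after OP2 ends — done with OP2.
OP4 starts before OP1 ends → OP1 and OP4 overlap.
OP3 starts before OP1 ends → OP1 and OP3 overlap.
OP5 starts after OP1 ends — done with OP1.
OP3 starts before OP4 ends → OP4 and OP3 overlap.
OP5 starts before OP4 ends → OP4 and OP5 overlap.
OP6 starts after OP4 ends.
OP5 starts exactly when OP3 ends (back-to-back, no overlap) — done with OP3.
OP6 starts before OP5 ends → OP5 and OP6 overlap.

OP1 & OP2, OP1 & OP3, OP1 & OP4, OP3 & OP4, OP4 & OP5, OP5 & OP6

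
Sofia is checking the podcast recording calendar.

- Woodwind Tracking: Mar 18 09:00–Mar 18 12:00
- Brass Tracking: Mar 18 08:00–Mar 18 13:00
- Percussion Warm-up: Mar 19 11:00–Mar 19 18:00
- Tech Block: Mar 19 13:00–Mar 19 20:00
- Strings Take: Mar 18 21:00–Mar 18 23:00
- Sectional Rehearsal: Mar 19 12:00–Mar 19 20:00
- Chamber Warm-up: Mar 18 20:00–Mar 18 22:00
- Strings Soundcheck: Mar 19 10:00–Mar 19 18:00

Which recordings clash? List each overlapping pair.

Sorted by start: Brass Tracking, Woodwind Tracking, Chamber Warm-up, Strings Take, Strings Soundcheck, Percussion Warm-up, Sectional Rehearsal, Tech Block.
Woodwind Tracking starts before Brass Tracking ends → Brass Tracking and Woodwind Tracking overlap.
Chamber Warm-up starts after Brass Tracking ends, so nothing later overlaps Brass Tracking either.
Chamber Warm-up starts after Woodwind Tracking ends, so nothing later overlaps Woodwind Tracking either.
Strings Take starts before Chamber Warm-up ends → Chamber Warm-up and Strings Take overlap.
Strings Soundcheck starts after Chamber Warm-up ends, so nothing later overlaps Chamber Warm-up either.
Strings Soundcheck starts after Strings Take ends, so nothing later overlaps Strings Take either.
Percussion Warm-up starts before Strings Soundcheck ends → Strings Soundcheck and Percussion Warm-up overlap.
Sectional Rehearsal starts before Strings Soundcheck ends → Strings Soundcheck and Sectional Rehearsal overlap.
Tech Block starts before Strings Soundcheck ends → Strings Soundcheck and Tech Block overlap.
Sectional Rehearsal starts before Percussion Warm-up ends → Percussion Warm-up and Sectional Rehearsal overlap.
Tech Block starts before Percussion Warm-up ends → Percussion Warm-up and Tech Block overlap.
Tech Block starts before Sectional Rehearsal ends → Sectional Rehearsal and Tech Block overlap.

Brass Tracking & Woodwind Tracking, Chamber Warm-up & Strings Take, Percussion Warm-up & Sectional Rehearsal, Percussion Warm-up & Strings Soundcheck, Percussion Warm-up & Tech Block, Sectional Rehearsal & Strings Soundcheck, Sectional Rehearsal & Tech Block, Strings Soundcheck & Tech Block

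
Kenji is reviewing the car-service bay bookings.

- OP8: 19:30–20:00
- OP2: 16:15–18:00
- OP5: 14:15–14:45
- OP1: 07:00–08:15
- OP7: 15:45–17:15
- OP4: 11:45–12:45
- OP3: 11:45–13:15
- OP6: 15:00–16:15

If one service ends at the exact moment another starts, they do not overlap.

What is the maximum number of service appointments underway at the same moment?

2

Walk through starts and ends in time order (an end at T is processed before a start at T):
07:00 start OP1 → 1
08:15 end OP1 → 0
11:45 start OP3 → 1
11:45 start OP4 → 2
12:45 end OP4 → 1
13:15 end OP3 → 0
14:15 start OP5 → 1
14:45 end OP5 → 0
15:00 start OP6 → 1
15:45 start OP7 → 2
16:15 end OP6 → 1
16:15 start OP2 → 2
17:15 end OP7 → 1
18:00 end OP2 → 0
19:30 start OP8 → 1
20:00 end OP8 → 0
Peak is 2, at 11:45 (OP3, OP4).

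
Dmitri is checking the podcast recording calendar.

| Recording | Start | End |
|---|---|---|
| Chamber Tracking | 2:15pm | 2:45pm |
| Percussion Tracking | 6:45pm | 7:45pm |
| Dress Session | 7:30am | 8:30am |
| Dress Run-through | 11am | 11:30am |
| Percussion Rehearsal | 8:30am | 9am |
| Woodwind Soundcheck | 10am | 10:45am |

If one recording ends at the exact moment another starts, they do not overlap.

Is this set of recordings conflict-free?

Yes

Sorted by start: Dress Session, Percussion Rehearsal, Woodwind Soundcheck, Dress Run-through, Chamber Tracking, Percussion Tracking.
Percussion Rehearsal starts exactly when Dress Session ends (back-to-back, no overlap) — done with Dress Session.
Woodwind Soundcheck starts after Percussion Rehearsal ends — done with Percussion Rehearsal.
Dress Run-through starts after Woodwind Soundcheck ends — done with Woodwind Soundcheck.
Chamber Tracking starts after Dress Run-through ends — done with Dress Run-through.
Percussion Tracking starts after Chamber Tracking ends.
Every pair is clear; the schedule has no overlaps.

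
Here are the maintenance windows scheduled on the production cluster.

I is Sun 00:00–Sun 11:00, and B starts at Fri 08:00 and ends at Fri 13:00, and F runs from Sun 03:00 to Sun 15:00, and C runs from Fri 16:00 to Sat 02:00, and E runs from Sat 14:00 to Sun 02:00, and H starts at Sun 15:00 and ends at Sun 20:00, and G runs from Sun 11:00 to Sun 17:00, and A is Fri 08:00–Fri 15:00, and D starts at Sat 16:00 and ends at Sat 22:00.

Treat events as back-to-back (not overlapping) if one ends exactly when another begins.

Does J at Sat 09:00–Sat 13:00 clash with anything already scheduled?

No — it doesn't clash with anything

A: ends Fri 15:00 at or before J starts Sat 09:00 → clear.
B: ends Fri 13:00 at or before J starts Sat 09:00 → clear.
C: ends Sat 02:00 at or before J starts Sat 09:00 → clear.
E: starts Sat 14:00 at or after J ends Sat 13:00 → clear.
D: starts Sat 16:00 at or after J ends Sat 13:00 → clear.
I: starts Sun 00:00 at or after J ends Sat 13:00 → clear.
F: starts Sun 03:00 at or after J ends Sat 13:00 → clear.
G: starts Sun 11:00 at or after J ends Sat 13:00 → clear.
H: starts Sun 15:00 at or after J ends Sat 13:00 → clear.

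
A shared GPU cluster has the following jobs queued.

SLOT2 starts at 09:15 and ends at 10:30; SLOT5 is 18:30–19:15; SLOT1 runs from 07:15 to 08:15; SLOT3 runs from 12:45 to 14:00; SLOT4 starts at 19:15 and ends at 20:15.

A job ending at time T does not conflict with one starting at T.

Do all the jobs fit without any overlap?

Yes

Sorted by start: SLOT1, SLOT2, SLOT3, SLOT5, SLOT4.
SLOT2 starts after SLOT1 ends — done with SLOT1.
SLOT3 starts after SLOT2 ends — done with SLOT2.
SLOT5 starts after SLOT3 ends — done with SLOT3.
SLOT4 starts exactly when SLOT5 ends (back-to-back, no overlap).
Every pair is clear; the schedule has no overlaps.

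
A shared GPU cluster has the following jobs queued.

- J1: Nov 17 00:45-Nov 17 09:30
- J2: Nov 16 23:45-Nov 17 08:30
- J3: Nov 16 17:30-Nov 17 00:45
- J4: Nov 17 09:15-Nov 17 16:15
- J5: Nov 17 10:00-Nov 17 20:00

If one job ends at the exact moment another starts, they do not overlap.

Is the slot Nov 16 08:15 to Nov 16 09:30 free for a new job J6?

J3: starts Nov 16 17:30 at or after J6 ends Nov 16 09:30 → clear.
J2: starts Nov 16 23:45 at or after J6 ends Nov 16 09:30 → clear.
J1: starts Nov 17 00:45 at or after J6 ends Nov 16 09:30 → clear.
J4: starts Nov 17 09:15 at or after J6 ends Nov 16 09:30 → clear.
J5: starts Nov 17 10:00 at or after J6 ends Nov 16 09:30 → clear.

Yes — the slot is free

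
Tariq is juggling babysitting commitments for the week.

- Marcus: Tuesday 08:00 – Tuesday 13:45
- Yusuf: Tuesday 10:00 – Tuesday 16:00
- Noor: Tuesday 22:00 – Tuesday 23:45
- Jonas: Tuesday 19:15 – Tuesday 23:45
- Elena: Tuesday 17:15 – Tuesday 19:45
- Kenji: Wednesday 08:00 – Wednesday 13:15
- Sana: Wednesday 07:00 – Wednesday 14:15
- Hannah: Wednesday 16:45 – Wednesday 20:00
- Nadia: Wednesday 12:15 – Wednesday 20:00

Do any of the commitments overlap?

Yes

Sorted by start: Marcus, Yusuf, Elena, Jonas, Noor, Sana, Kenji, Nadia, Hannah.
Yusuf starts before Marcus ends → Marcus and Yusuf overlap.
That's a conflict, so the schedule is not conflict-free.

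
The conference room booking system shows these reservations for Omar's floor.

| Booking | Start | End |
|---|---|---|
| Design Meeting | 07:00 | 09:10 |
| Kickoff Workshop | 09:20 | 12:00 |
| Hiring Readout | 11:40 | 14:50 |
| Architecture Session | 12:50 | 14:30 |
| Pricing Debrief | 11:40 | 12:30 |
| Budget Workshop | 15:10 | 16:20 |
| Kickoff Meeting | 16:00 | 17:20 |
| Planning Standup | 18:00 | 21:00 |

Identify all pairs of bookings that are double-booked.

Architecture Session & Hiring Readout, Budget Workshop & Kickoff Meeting, Hiring Readout & Kickoff Workshop, Hiring Readout & Pricing Debrief, Kickoff Workshop & Pricing Debrief

Sorted by start: Design Meeting, Kickoff Workshop, Hiring Readout, Pricing Debrief, Architecture Session, Budget Workshop, Kickoff Meeting, Planning Standup.
Kickoff Workshop starts after Design Meeting ends; Design Meeting is clear from here.
Hiring Readout starts before Kickoff Workshop ends → Kickoff Workshop and Hiring Readout overlap.
Pricing Debrief starts before Kickoff Workshop ends → Kickoff Workshop and Pricing Debrief overlap.
Architecture Session starts after Kickoff Workshop ends; Kickoff Workshop is clear from here.
Pricing Debrief starts before Hiring Readout ends → Hiring Readout and Pricing Debrief overlap.
Architecture Session starts before Hiring Readout ends → Hiring Readout and Architecture Session overlap.
Budget Workshop starts after Hiring Readout ends; Hiring Readout is clear from here.
Architecture Session starts after Pricing Debrief ends; Pricing Debrief is clear from here.
Budget Workshop starts after Architecture Session ends; Architecture Session is clear from here.
Kickoff Meeting starts before Budget Workshop ends → Budget Workshop and Kickoff Meeting overlap.
Planning Standup starts after Budget Workshop ends.
Planning Standup starts after Kickoff Meeting ends.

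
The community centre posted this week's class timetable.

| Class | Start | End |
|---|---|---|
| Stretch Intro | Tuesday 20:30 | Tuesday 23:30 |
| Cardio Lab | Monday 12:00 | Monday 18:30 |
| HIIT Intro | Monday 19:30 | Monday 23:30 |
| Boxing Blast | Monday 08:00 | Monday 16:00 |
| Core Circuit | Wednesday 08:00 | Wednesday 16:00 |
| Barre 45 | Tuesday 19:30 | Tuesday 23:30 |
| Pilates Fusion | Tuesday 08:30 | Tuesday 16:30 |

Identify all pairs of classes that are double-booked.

Barre 45 & Stretch Intro, Boxing Blast & Cardio Lab

Check each pair: they overlap iff neither finishes before the other starts.
Sorted by start: Boxing Blast, Cardio Lab, HIIT Intro, Pilates Fusion, Barre 45, Stretch Intro, Core Circuit.
Cardio Lab starts before Boxing Blast ends → Boxing Blast and Cardio Lab overlap.
HIIT Intro starts after Boxing Blast ends, so Boxing Blast has no further overlaps.
HIIT Intro starts after Cardio Lab ends, so Cardio Lab has no further overlaps.
Pilates Fusion starts after HIIT Intro ends, so HIIT Intro has no further overlaps.
Barre 45 starts after Pilates Fusion ends, so Pilates Fusion has no further overlaps.
Stretch Intro starts before Barre 45 ends → Barre 45 and Stretch Intro overlap.
Core Circuit starts after Barre 45 ends.
Core Circuit starts after Stretch Intro ends.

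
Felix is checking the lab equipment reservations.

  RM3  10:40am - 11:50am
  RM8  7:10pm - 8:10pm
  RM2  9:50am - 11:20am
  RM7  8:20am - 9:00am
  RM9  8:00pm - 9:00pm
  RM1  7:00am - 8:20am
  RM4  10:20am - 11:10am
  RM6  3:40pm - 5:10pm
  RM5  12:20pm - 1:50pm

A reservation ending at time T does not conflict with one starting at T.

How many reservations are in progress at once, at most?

Sort all start/end points and keep a running count:
7:00am start RM1 → 1
8:20am end RM1 → 0
8:20am start RM7 → 1
9:00am end RM7 → 0
9:50am start RM2 → 1
10:20am start RM4 → 2
10:40am start RM3 → 3
11:10am end RM4 → 2
11:20am end RM2 → 1
11:50am end RM3 → 0
12:20pm start RM5 → 1
1:50pm end RM5 → 0
3:40pm start RM6 → 1
5:10pm end RM6 → 0
7:10pm start RM8 → 1
8:00pm start RM9 → 2
8:10pm end RM8 → 1
9:00pm end RM9 → 0
Peak is 3, at 10:40am (RM2, RM3, RM4).

3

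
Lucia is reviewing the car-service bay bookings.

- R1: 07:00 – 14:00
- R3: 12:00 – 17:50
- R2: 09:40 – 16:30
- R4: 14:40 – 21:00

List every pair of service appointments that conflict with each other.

Sorted by start: R1, R2, R3, R4.
R2 starts before R1 ends → R1 and R2 overlap.
R3 starts before R1 ends → R1 and R3 overlap.
R4 starts after R1 ends.
R3 starts before R2 ends → R2 and R3 overlap.
R4 starts before R2 ends → R2 and R4 overlap.
R4 starts before R3 ends → R3 and R4 overlap.

R1 & R2, R1 & R3, R2 & R3, R2 & R4, R3 & R4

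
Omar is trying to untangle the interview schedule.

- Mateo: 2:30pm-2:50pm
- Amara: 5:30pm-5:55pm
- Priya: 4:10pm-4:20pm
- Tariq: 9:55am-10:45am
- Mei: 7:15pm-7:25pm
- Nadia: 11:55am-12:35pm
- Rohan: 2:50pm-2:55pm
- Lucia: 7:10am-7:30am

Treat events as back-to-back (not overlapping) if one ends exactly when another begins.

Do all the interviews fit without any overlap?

Sorted by start: Lucia, Tariq, Nadia, Mateo, Rohan, Priya, Amara, Mei.
Tariq starts after Lucia ends, so Lucia has no further overlaps.
Nadia starts after Tariq ends, so Tariq has no further overlaps.
Mateo starts after Nadia ends, so Nadia has no further overlaps.
Rohan starts exactly when Mateo ends (back-to-back, no overlap), so Mateo has no further overlaps.
Priya starts after Rohan ends, so Rohan has no further overlaps.
Amara starts after Priya ends, so Priya has no further overlaps.
Mei starts after Amara ends.
Every pair is clear; the schedule has no overlaps.

Yes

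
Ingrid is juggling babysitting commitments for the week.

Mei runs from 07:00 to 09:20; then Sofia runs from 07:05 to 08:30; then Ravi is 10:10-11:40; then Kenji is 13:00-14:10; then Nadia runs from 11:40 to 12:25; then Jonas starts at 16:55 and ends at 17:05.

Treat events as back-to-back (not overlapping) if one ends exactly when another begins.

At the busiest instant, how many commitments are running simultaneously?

2

Sort all start/end points and keep a running count:
07:00 start Mei → 1
07:05 start Sofia → 2
08:30 end Sofia → 1
09:20 end Mei → 0
10:10 start Ravi → 1
11:40 end Ravi → 0
11:40 start Nadia → 1
12:25 end Nadia → 0
13:00 start Kenji → 1
14:10 end Kenji → 0
16:55 start Jonas → 1
17:05 end Jonas → 0
Peak is 2, at 07:05 (Mei, Sofia).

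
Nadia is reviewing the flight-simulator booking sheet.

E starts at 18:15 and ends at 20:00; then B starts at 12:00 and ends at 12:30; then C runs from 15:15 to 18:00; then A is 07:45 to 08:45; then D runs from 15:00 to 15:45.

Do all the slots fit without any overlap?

No

Sorted by start: A, B, D, C, E.
B starts after A ends, so nothing later overlaps A either.
D starts after B ends, so nothing later overlaps B either.
C starts before D ends → D and C overlap.
That's a conflict, so the schedule is not conflict-free.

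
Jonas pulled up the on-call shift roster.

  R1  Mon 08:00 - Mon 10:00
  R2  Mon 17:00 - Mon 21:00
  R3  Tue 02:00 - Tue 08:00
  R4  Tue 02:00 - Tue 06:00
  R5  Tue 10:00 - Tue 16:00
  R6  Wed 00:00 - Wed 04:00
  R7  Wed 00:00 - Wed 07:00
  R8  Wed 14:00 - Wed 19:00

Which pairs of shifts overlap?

R3 & R4, R6 & R7

Sorted by start: R1, R2, R3, R4, R5, R6, R7, R8.
R2 starts after R1 ends; R1 is clear from here.
R3 starts after R2 ends; R2 is clear from here.
R4 starts before R3 ends → R3 and R4 overlap.
R5 starts after R3 ends; R3 is clear from here.
R5 starts after R4 ends; R4 is clear from here.
R6 starts after R5 ends; R5 is clear from here.
R7 starts before R6 ends → R6 and R7 overlap.
R8 starts after R6 ends.
R8 starts after R7 ends.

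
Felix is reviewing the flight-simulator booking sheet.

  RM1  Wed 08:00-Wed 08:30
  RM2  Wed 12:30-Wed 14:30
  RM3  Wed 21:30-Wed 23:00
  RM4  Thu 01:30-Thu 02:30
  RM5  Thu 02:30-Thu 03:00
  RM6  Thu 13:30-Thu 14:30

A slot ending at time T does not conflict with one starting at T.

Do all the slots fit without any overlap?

Yes

Sorted by start: RM1, RM2, RM3, RM4, RM5, RM6.
RM2 starts after RM1 ends; RM1 is clear from here.
RM3 starts after RM2 ends; RM2 is clear from here.
RM4 starts after RM3 ends; RM3 is clear from here.
RM5 starts exactly when RM4 ends (back-to-back, no overlap); RM4 is clear from here.
RM6 starts after RM5 ends.
Every pair is clear; the schedule has no overlaps.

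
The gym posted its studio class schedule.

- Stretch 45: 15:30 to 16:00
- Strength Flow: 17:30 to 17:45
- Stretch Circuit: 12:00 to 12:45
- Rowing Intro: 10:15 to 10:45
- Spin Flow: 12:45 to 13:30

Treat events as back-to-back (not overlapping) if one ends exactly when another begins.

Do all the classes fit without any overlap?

Sorted by start: Rowing Intro, Stretch Circuit, Spin Flow, Stretch 45, Strength Flow.
Stretch Circuit starts after Rowing Intro ends — done with Rowing Intro.
Spin Flow starts exactly when Stretch Circuit ends (back-to-back, no overlap) — done with Stretch Circuit.
Stretch 45 starts after Spin Flow ends — done with Spin Flow.
Strength Flow starts after Stretch 45 ends.
Every pair is clear; the schedule has no overlaps.

Yes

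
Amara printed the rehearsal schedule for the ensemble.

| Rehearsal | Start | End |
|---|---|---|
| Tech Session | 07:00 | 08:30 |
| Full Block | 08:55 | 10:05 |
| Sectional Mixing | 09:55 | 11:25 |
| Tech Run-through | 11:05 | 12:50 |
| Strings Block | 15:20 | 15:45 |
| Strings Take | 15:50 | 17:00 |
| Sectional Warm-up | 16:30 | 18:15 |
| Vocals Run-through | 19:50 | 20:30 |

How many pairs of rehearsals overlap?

3

Sorted by start: Tech Session, Full Block, Sectional Mixing, Tech Run-through, Strings Block, Strings Take, Sectional Warm-up, Vocals Run-through.
Full Block starts after Tech Session ends, so nothing later overlaps Tech Session either.
Sectional Mixing starts before Full Block ends → Full Block and Sectional Mixing overlap.
Tech Run-through starts after Full Block ends, so nothing later overlaps Full Block either.
Tech Run-through starts before Sectional Mixing ends → Sectional Mixing and Tech Run-through overlap.
Strings Block starts after Sectional Mixing ends, so nothing later overlaps Sectional Mixing either.
Strings Block starts after Tech Run-through ends, so nothing later overlaps Tech Run-through either.
Strings Take starts after Strings Block ends, so nothing later overlaps Strings Block either.
Sectional Warm-up starts before Strings Take ends → Strings Take and Sectional Warm-up overlap.
Vocals Run-through starts after Strings Take ends.
Vocals Run-through starts after Sectional Warm-up ends.
Overlapping pairs: Full Block & Sectional Mixing, Sectional Mixing & Tech Run-through, Sectional Warm-up & Strings Take — 3 in total.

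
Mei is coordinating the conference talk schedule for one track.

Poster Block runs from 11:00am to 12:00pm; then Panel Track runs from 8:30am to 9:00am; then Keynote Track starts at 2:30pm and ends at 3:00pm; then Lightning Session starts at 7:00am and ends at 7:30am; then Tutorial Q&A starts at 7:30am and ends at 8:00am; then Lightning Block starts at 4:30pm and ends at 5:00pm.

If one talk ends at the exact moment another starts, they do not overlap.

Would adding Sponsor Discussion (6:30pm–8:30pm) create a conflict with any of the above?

Lightning Session: ends 7:30am at or before Sponsor Discussion starts 6:30pm → clear.
Tutorial Q&A: ends 8:00am at or before Sponsor Discussion starts 6:30pm → clear.
Panel Track: ends 9:00am at or before Sponsor Discussion starts 6:30pm → clear.
Poster Block: ends 12:00pm at or before Sponsor Discussion starts 6:30pm → clear.
Keynote Track: ends 3:00pm at or before Sponsor Discussion starts 6:30pm → clear.
Lightning Block: ends 5:00pm at or before Sponsor Discussion starts 6:30pm → clear.

No — it doesn't clash with anything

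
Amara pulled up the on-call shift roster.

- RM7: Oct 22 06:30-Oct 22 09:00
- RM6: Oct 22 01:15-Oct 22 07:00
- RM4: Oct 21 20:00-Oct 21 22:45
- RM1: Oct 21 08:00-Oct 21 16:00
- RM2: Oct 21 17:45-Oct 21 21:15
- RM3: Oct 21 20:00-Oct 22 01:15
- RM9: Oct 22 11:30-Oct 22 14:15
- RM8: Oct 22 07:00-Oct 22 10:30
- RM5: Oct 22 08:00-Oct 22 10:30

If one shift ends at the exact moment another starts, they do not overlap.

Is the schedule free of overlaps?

No

Sorted by start: RM1, RM2, RM3, RM4, RM6, RM7, RM8, RM5, RM9.
RM2 starts after RM1 ends, so nothing later overlaps RM1 either.
RM3 starts before RM2 ends → RM2 and RM3 overlap.
That's a conflict, so the schedule is not conflict-free.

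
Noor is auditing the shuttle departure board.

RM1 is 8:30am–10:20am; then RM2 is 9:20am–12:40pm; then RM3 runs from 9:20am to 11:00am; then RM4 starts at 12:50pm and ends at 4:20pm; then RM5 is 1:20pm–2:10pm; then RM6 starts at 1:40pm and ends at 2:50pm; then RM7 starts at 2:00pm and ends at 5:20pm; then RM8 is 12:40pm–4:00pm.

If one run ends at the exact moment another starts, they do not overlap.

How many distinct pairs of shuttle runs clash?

Sorted by start: RM1, RM2, RM3, RM8, RM4, RM5, RM6, RM7.
RM2 starts before RM1 ends → RM1 and RM2 overlap.
RM3 starts before RM1 ends → RM1 and RM3 overlap.
RM8 starts after RM1 ends, so RM1 has no further overlaps.
RM3 starts before RM2 ends → RM2 and RM3 overlap.
RM8 starts exactly when RM2 ends (back-to-back, no overlap), so RM2 has no further overlaps.
RM8 starts after RM3 ends, so RM3 has no further overlaps.
RM4 starts before RM8 ends → RM8 and RM4 overlap.
RM5 starts before RM8 ends → RM8 and RM5 overlap.
RM6 starts before RM8 ends → RM8 and RM6 overlap.
RM7 starts before RM8 ends → RM8 and RM7 overlap.
RM5 starts before RM4 ends → RM4 and RM5 overlap.
RM6 starts before RM4 ends → RM4 and RM6 overlap.
RM7 starts before RM4 ends → RM4 and RM7 overlap.
RM6 starts before RM5 ends → RM5 and RM6 overlap.
RM7 starts before RM5 ends → RM5 and RM7 overlap.
RM7 starts before RM6 ends → RM6 and RM7 overlap.
Overlapping pairs: RM1 & RM2, RM1 & RM3, RM2 & RM3, RM4 & RM5, RM4 & RM6, RM4 & RM7, RM4 & RM8, RM5 & RM6, RM5 & RM7, RM5 & RM8, RM6 & RM7, RM6 & RM8, RM7 & RM8 — 13 in total.

13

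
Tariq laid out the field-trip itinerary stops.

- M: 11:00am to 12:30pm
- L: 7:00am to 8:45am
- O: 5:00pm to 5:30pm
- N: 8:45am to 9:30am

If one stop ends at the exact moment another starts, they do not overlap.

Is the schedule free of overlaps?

Sorted by start: L, N, M, O.
N starts exactly when L ends (back-to-back, no overlap); L is clear from here.
M starts after N ends; N is clear from here.
O starts after M ends.
Every pair is clear; the schedule has no overlaps.

Yes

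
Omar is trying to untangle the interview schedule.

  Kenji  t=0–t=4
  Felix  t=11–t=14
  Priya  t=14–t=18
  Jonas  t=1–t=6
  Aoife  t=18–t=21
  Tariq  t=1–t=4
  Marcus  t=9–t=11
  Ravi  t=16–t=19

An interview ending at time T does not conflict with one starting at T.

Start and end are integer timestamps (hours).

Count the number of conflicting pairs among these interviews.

Sorted by start: Kenji, Jonas, Tariq, Marcus, Felix, Priya, Ravi, Aoife.
Jonas starts before Kenji ends → Kenji and Jonas overlap.
Tariq starts before Kenji ends → Kenji and Tariq overlap.
Marcus starts after Kenji ends; Kenji is clear from here.
Tariq starts before Jonas ends → Jonas and Tariq overlap.
Marcus starts after Jonas ends; Jonas is clear from here.
Marcus starts after Tariq ends; Tariq is clear from here.
Felix starts exactly when Marcus ends (back-to-back, no overlap); Marcus is clear from here.
Priya starts exactly when Felix ends (back-to-back, no overlap); Felix is clear from here.
Ravi starts before Priya ends → Priya and Ravi overlap.
Aoife starts exactly when Priya ends (back-to-back, no overlap).
Aoife starts before Ravi ends → Ravi and Aoife overlap.
Overlapping pairs: Aoife & Ravi, Jonas & Kenji, Jonas & Tariq, Kenji & Tariq, Priya & Ravi — 5 in total.

5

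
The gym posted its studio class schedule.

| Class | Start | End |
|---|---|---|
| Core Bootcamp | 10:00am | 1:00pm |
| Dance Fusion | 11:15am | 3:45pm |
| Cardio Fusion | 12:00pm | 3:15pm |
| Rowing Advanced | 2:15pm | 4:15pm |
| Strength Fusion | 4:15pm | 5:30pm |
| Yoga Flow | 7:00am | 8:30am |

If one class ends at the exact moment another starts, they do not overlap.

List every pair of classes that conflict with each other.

Sorted by start: Yoga Flow, Core Bootcamp, Dance Fusion, Cardio Fusion, Rowing Advanced, Strength Fusion.
Core Bootcamp starts after Yoga Flow ends, so Yoga Flow has no further overlaps.
Dance Fusion starts before Core Bootcamp ends → Core Bootcamp and Dance Fusion overlap.
Cardio Fusion starts before Core Bootcamp ends → Core Bootcamp and Cardio Fusion overlap.
Rowing Advanced starts after Core Bootcamp ends, so Core Bootcamp has no further overlaps.
Cardio Fusion starts before Dance Fusion ends → Dance Fusion and Cardio Fusion overlap.
Rowing Advanced starts before Dance Fusion ends → Dance Fusion and Rowing Advanced overlap.
Strength Fusion starts after Dance Fusion ends.
Rowing Advanced starts before Cardio Fusion ends → Cardio Fusion and Rowing Advanced overlap.
Strength Fusion starts after Cardio Fusion ends.
Strength Fusion starts exactly when Rowing Advanced ends (back-to-back, no overlap).

Cardio Fusion & Core Bootcamp, Cardio Fusion & Dance Fusion, Cardio Fusion & Rowing Advanced, Core Bootcamp & Dance Fusion, Dance Fusion & Rowing Advanced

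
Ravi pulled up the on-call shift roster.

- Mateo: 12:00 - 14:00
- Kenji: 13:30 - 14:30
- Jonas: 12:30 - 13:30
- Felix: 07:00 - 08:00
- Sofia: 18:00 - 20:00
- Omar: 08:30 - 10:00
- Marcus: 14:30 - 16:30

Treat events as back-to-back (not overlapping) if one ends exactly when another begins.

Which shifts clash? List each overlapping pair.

Jonas & Mateo, Kenji & Mateo

Check each pair: they overlap iff neither finishes before the other starts.
Sorted by start: Felix, Omar, Mateo, Jonas, Kenji, Marcus, Sofia.
Omar starts after Felix ends — done with Felix.
Mateo starts after Omar ends — done with Omar.
Jonas starts before Mateo ends → Mateo and Jonas overlap.
Kenji starts before Mateo ends → Mateo and Kenji overlap.
Marcus starts after Mateo ends — done with Mateo.
Kenji starts exactly when Jonas ends (back-to-back, no overlap) — done with Jonas.
Marcus starts exactly when Kenji ends (back-to-back, no overlap) — done with Kenji.
Sofia starts after Marcus ends.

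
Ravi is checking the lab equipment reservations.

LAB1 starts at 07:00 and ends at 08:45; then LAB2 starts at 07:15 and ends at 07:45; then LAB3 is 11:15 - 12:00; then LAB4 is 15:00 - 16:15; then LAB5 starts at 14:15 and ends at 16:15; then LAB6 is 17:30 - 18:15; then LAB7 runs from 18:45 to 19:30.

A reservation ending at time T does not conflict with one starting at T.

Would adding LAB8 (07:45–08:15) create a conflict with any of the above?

Yes — it overlaps LAB1

LAB1: starts 07:00 before LAB8 ends 08:15, and ends 08:45 after LAB8 starts 07:45 → overlap.
LAB2: ends 07:45 at or before LAB8 starts 07:45 → clear.
LAB3: starts 11:15 at or after LAB8 ends 08:15 → clear.
LAB5: starts 14:15 at or after LAB8 ends 08:15 → clear.
LAB4: starts 15:00 at or after LAB8 ends 08:15 → clear.
LAB6: starts 17:30 at or after LAB8 ends 08:15 → clear.
LAB7: starts 18:45 at or after LAB8 ends 08:15 → clear.
LAB8 overlaps LAB1.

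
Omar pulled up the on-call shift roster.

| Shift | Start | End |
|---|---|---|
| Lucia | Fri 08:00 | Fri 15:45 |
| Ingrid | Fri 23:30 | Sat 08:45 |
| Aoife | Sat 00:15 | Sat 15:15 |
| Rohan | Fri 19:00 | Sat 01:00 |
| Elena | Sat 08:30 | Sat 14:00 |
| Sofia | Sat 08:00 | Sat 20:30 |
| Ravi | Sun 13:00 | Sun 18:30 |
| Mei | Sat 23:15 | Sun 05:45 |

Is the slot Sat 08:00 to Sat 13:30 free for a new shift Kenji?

No — it overlaps Aoife, Elena, Ingrid, Sofia

Lucia: ends Fri 15:45 at or before Kenji starts Sat 08:00 → clear.
Rohan: ends Sat 01:00 at or before Kenji starts Sat 08:00 → clear.
Ingrid: starts Fri 23:30 before Kenji ends Sat 13:30, and ends Sat 08:45 after Kenji starts Sat 08:00 → overlap.
Aoife: starts Sat 00:15 before Kenji ends Sat 13:30, and ends Sat 15:15 after Kenji starts Sat 08:00 → overlap.
Sofia: starts Sat 08:00 before Kenji ends Sat 13:30, and ends Sat 20:30 after Kenji starts Sat 08:00 → overlap.
Elena: starts Sat 08:30 before Kenji ends Sat 13:30, and ends Sat 14:00 after Kenji starts Sat 08:00 → overlap.
Mei: starts Sat 23:15 at or after Kenji ends Sat 13:30 → clear.
Ravi: starts Sun 13:00 at or after Kenji ends Sat 13:30 → clear.
Kenji overlaps Ingrid, Aoife, Elena, Sofia.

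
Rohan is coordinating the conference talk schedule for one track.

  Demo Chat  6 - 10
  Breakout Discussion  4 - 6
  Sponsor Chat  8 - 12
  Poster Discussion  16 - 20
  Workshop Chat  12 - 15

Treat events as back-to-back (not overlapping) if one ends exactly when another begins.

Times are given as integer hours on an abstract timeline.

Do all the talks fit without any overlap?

Sorted by start: Breakout Discussion, Demo Chat, Sponsor Chat, Workshop Chat, Poster Discussion.
Demo Chat starts exactly when Breakout Discussion ends (back-to-back, no overlap) — done with Breakout Discussion.
Sponsor Chat starts before Demo Chat ends → Demo Chat and Sponsor Chat overlap.
That's a conflict, so the schedule is not conflict-free.

No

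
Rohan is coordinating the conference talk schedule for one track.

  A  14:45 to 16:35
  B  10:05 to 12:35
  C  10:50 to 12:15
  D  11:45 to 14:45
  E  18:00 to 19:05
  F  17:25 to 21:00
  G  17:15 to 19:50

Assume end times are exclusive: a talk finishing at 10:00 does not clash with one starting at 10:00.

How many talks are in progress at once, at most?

3

Walk through starts and ends in time order (an end at T is processed before a start at T):
10:05 start B → 1
10:50 start C → 2
11:45 start D → 3
12:15 end C → 2
12:35 end B → 1
14:45 end D → 0
14:45 start A → 1
16:35 end A → 0
17:15 start G → 1
17:25 start F → 2
18:00 start E → 3
19:05 end E → 2
19:50 end G → 1
21:00 end F → 0
Peak is 3, at 11:45 (B, C, D).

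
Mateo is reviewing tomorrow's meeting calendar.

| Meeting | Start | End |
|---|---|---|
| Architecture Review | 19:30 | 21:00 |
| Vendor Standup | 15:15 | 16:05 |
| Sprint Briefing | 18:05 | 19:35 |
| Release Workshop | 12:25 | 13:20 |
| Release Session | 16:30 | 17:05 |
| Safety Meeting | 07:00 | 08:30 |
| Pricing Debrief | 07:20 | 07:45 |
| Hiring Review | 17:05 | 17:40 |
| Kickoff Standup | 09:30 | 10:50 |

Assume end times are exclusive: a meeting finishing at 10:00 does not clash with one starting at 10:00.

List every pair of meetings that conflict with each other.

Sorted by start: Safety Meeting, Pricing Debrief, Kickoff Standup, Release Workshop, Vendor Standup, Release Session, Hiring Review, Sprint Briefing, Architecture Review.
Pricing Debrief starts before Safety Meeting ends → Safety Meeting and Pricing Debrief overlap.
Kickoff Standup starts after Safety Meeting ends, so Safety Meeting has no further overlaps.
Kickoff Standup starts after Pricing Debrief ends, so Pricing Debrief has no further overlaps.
Release Workshop starts after Kickoff Standup ends, so Kickoff Standup has no further overlaps.
Vendor Standup starts after Release Workshop ends, so Release Workshop has no further overlaps.
Release Session starts after Vendor Standup ends, so Vendor Standup has no further overlaps.
Hiring Review starts exactly when Release Session ends (back-to-back, no overlap), so Release Session has no further overlaps.
Sprint Briefing starts after Hiring Review ends, so Hiring Review has no further overlaps.
Architecture Review starts before Sprint Briefing ends → Sprint Briefing and Architecture Review overlap.

Architecture Review & Sprint Briefing, Pricing Debrief & Safety Meeting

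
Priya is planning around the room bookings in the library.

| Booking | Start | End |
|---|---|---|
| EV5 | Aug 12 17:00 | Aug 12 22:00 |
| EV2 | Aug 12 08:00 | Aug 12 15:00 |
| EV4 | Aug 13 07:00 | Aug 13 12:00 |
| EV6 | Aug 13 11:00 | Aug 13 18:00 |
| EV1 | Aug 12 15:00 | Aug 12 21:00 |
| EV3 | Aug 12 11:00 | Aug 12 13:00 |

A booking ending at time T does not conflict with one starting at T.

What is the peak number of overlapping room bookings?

Walk through starts and ends in time order (an end at T is processed before a start at T):
Aug 12 08:00 start EV2 → 1
Aug 12 11:00 start EV3 → 2
Aug 12 13:00 end EV3 → 1
Aug 12 15:00 end EV2 → 0
Aug 12 15:00 start EV1 → 1
Aug 12 17:00 start EV5 → 2
Aug 12 21:00 end EV1 → 1
Aug 12 22:00 end EV5 → 0
Aug 13 07:00 start EV4 → 1
Aug 13 11:00 start EV6 → 2
Aug 13 12:00 end EV4 → 1
Aug 13 18:00 end EV6 → 0
Peak is 2, at Aug 12 11:00 (EV2, EV3).

2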